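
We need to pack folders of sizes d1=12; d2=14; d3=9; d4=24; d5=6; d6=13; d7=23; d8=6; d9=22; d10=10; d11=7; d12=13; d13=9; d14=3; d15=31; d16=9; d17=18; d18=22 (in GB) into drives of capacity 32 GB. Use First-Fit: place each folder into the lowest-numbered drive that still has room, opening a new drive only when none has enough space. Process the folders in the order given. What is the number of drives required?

9 drives

Put d1 (12 GB) in drive 1; 20 GB remain.
Put d2 (14 GB) in drive 1; 6 GB remain.
Put d3 (9 GB) in drive 2; 23 GB remain.
Put d4 (24 GB) in drive 3; 8 GB remain.
Put d5 (6 GB) in drive 1; 0 GB remain.
Put d6 (13 GB) in drive 2; 10 GB remain.
Put d7 (23 GB) in drive 4; 9 GB remain.
Put d8 (6 GB) in drive 2; 4 GB remain.
Put d9 (22 GB) in drive 5; 10 GB remain.
Put d10 (10 GB) in drive 5; 0 GB remain.
Put d11 (7 GB) in drive 3; 1 GB remain.
Put d12 (13 GB) in drive 6; 19 GB remain.
Put d13 (9 GB) in drive 4; 0 GB remain.
Put d14 (3 GB) in drive 2; 1 GB remain.
Put d15 (31 GB) in drive 7; 1 GB remain.
Put d16 (9 GB) in drive 6; 10 GB remain.
Put d17 (18 GB) in drive 8; 14 GB remain.
Put d18 (22 GB) in drive 9; 10 GB remain.
Final drives: [12,14,6] [9,13,6,3] [24,7] [23,9] [22,10] [13,9] [31] [18] [22].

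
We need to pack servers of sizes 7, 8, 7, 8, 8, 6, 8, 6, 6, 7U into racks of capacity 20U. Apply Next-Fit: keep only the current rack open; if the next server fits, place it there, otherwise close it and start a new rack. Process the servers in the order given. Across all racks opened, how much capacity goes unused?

7U → rack 1 (remaining 13U)
8U → rack 1 (remaining 5U)
7U → rack 2 (remaining 13U)
8U → rack 2 (remaining 5U)
8U → rack 3 (remaining 12U)
6U → rack 3 (remaining 6U)
8U → rack 4 (remaining 12U)
6U → rack 4 (remaining 6U)
6U → rack 4 (remaining 0U)
7U → rack 5 (remaining 13U)
5 racks × 20U = 100U; used 71U; unused 29U.

29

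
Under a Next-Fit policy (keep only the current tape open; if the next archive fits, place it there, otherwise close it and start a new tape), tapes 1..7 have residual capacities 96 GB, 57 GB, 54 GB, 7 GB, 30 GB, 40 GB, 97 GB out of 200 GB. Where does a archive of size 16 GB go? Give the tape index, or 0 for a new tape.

Next-Fit only looks at tape 7, which has 97 GB free.
16 GB fits there.

7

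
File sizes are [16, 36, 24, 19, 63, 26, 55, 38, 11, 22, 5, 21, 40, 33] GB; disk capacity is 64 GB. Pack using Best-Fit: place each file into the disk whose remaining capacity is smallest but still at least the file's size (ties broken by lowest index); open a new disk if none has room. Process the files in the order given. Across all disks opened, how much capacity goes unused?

16 GB → disk 1 (remaining 48 GB)
36 GB → disk 1 (remaining 12 GB)
24 GB → disk 2 (remaining 40 GB)
19 GB → disk 2 (remaining 21 GB)
63 GB → disk 3 (remaining 1 GB)
26 GB → disk 4 (remaining 38 GB)
55 GB → disk 5 (remaining 9 GB)
38 GB → disk 4 (remaining 0 GB)
11 GB → disk 1 (remaining 1 GB)
22 GB → disk 6 (remaining 42 GB)
5 GB → disk 5 (remaining 4 GB)
21 GB → disk 2 (remaining 0 GB)
40 GB → disk 6 (remaining 2 GB)
33 GB → disk 7 (remaining 31 GB)
7 disks × 64 GB = 448 GB; used 409 GB; unused 39 GB.

39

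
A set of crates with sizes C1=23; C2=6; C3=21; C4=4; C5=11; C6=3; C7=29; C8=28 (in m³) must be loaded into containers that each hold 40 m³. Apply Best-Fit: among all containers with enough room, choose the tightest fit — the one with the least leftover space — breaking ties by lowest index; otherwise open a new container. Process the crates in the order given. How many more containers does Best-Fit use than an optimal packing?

0

Best-Fit: [23,6,4,3] [21,11] [29] [28] → 4 containers.
Total size 125 m³; any packing needs at least ⌈125/40⌉ = 4 containers.
So 4 is already optimal.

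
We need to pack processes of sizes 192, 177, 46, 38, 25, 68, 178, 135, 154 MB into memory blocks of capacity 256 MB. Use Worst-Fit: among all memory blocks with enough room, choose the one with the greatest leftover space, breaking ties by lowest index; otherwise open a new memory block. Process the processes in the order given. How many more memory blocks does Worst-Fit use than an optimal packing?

0

Worst-Fit: [192,38] [177,46,25] [68,178] [135] [154] → 5 memory blocks.
5 processes exceed 128 MB (half the capacity), and no two of those can share a memory block, so at least 5 memory blocks are needed.
So 5 is already optimal.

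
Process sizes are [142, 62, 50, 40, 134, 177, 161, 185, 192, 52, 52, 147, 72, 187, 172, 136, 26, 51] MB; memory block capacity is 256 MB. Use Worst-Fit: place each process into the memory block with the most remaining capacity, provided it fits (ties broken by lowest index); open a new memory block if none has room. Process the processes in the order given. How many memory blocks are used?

142 MB → memory block 1 (remaining 114 MB)
62 MB → memory block 1 (remaining 52 MB)
50 MB → memory block 1 (remaining 2 MB)
40 MB → memory block 2 (remaining 216 MB)
134 MB → memory block 2 (remaining 82 MB)
177 MB → memory block 3 (remaining 79 MB)
161 MB → memory block 4 (remaining 95 MB)
185 MB → memory block 5 (remaining 71 MB)
192 MB → memory block 6 (remaining 64 MB)
52 MB → memory block 4 (remaining 43 MB)
52 MB → memory block 2 (remaining 30 MB)
147 MB → memory block 7 (remaining 109 MB)
72 MB → memory block 7 (remaining 37 MB)
187 MB → memory block 8 (remaining 69 MB)
172 MB → memory block 9 (remaining 84 MB)
136 MB → memory block 10 (remaining 120 MB)
26 MB → memory block 10 (remaining 94 MB)
51 MB → memory block 10 (remaining 43 MB)

10 memory blocks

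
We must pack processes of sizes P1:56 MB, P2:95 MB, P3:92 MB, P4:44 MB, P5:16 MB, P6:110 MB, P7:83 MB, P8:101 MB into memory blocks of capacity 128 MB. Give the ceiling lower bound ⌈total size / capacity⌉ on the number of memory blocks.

Total size = 56 + 95 + 92 + 44 + 16 + 110 + 83 + 101 = 597 MB.
⌈597 / 128⌉ = 5.

5 memory blocks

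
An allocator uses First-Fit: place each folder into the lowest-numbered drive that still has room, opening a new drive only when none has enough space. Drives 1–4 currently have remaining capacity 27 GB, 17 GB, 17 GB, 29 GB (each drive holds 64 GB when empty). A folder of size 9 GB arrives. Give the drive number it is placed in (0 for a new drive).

Drives with room: drive 1 (27 GB), drive 2 (17 GB), drive 3 (17 GB), drive 4 (29 GB).
The first with room is drive 1.

1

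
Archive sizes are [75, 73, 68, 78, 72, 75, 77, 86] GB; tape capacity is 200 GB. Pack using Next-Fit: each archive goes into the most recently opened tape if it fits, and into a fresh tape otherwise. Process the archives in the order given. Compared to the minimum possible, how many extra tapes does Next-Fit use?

Next-Fit: [75,73] [68,78] [72,75] [77,86] → 4 tapes.
Total size 604 GB; any packing needs at least ⌈604/200⌉ = 4 tapes.
So 4 is already optimal.

0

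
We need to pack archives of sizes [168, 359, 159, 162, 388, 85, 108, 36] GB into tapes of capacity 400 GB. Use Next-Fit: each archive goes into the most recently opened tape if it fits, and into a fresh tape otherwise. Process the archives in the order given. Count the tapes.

5 tapes

Put 168 GB in tape 1; 232 GB remain.
Put 359 GB in tape 2; 41 GB remain.
Put 159 GB in tape 3; 241 GB remain.
Put 162 GB in tape 3; 79 GB remain.
Put 388 GB in tape 4; 12 GB remain.
Put 85 GB in tape 5; 315 GB remain.
Put 108 GB in tape 5; 207 GB remain.
Put 36 GB in tape 5; 171 GB remain.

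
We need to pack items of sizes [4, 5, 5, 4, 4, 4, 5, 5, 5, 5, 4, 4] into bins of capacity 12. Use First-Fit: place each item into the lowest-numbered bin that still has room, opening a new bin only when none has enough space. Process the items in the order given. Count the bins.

6

4 → bin 1 (remaining 8)
5 → bin 1 (remaining 3)
5 → bin 2 (remaining 7)
4 → bin 2 (remaining 3)
4 → bin 3 (remaining 8)
4 → bin 3 (remaining 4)
5 → bin 4 (remaining 7)
5 → bin 4 (remaining 2)
5 → bin 5 (remaining 7)
5 → bin 5 (remaining 2)
4 → bin 3 (remaining 0)
4 → bin 6 (remaining 8)
Final bins: [4,5] [5,4] [4,4,4] [5,5] [5,5] [4].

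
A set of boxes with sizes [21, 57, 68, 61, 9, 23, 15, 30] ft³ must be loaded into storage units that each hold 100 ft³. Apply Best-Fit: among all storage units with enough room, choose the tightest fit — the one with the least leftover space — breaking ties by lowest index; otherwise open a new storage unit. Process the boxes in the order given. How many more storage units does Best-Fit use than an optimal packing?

1

Best-Fit: [21,57,9] [68,23] [61,15] [30] → 4 storage units.
Total size 284 ft³; any packing needs at least ⌈284/100⌉ = 3 storage units.
An optimal packing achieves that bound: [68,30] [61,23,15] [57,21,9] → 3 storage units.
Excess: 4 − 3 = 1.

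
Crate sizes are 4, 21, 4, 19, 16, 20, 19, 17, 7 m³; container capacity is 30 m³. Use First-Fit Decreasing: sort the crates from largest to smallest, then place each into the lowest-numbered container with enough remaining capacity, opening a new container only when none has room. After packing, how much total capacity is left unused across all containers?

Sorted descending: 21, 20, 19, 19, 17, 16, 7, 4, 4.
container 1: place 21 m³, 9 m³ left
container 2: place 20 m³, 10 m³ left
container 3: place 19 m³, 11 m³ left
container 4: place 19 m³, 11 m³ left
container 5: place 17 m³, 13 m³ left
container 6: place 16 m³, 14 m³ left
container 1: place 7 m³, 2 m³ left
container 2: place 4 m³, 6 m³ left
container 2: place 4 m³, 2 m³ left
6 containers × 30 m³ = 180 m³; used 127 m³; unused 53 m³.

53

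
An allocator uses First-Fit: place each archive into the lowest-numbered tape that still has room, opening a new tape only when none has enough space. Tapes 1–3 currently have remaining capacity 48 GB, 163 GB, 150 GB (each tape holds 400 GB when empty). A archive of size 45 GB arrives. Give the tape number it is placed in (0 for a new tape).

1

Tapes with room: tape 1 (48 GB), tape 2 (163 GB), tape 3 (150 GB).
The first with room is tape 1.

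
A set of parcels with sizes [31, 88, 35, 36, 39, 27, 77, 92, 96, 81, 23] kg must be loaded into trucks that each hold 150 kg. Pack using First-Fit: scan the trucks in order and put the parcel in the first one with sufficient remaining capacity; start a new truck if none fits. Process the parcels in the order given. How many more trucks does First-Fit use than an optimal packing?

1

First-Fit: [31,88,27] [35,36,39,23] [77] [92] [96] [81] → 6 trucks.
Total size 625 kg; any packing needs at least ⌈625/150⌉ = 5 trucks.
An optimal packing achieves that bound: [96,39] [92,36] [88,35,27] [81,31,23] [77] → 5 trucks.
Excess: 6 − 5 = 1.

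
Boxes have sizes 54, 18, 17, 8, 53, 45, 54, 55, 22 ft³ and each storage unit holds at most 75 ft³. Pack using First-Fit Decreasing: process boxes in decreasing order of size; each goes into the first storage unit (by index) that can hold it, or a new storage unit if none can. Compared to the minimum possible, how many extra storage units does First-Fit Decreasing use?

First-Fit Decreasing: [55,18] [54,17] [54,8] [53,22] [45] → 5 storage units.
Total size 326 ft³; any packing needs at least ⌈326/75⌉ = 5 storage units.
So 5 is already optimal.

0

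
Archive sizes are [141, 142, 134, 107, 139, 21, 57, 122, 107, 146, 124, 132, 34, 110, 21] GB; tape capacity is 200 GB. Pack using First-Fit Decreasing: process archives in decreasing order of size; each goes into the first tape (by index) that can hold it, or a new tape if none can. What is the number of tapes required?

11

Sorted descending: 146, 142, 141, 139, 134, 132, 124, 122, 110, 107, 107, 57, 34, 21, 21.
Put 146 GB in tape 1; 54 GB remain.
Put 142 GB in tape 2; 58 GB remain.
Put 141 GB in tape 3; 59 GB remain.
Put 139 GB in tape 4; 61 GB remain.
Put 134 GB in tape 5; 66 GB remain.
Put 132 GB in tape 6; 68 GB remain.
Put 124 GB in tape 7; 76 GB remain.
Put 122 GB in tape 8; 78 GB remain.
Put 110 GB in tape 9; 90 GB remain.
Put 107 GB in tape 10; 93 GB remain.
Put 107 GB in tape 11; 93 GB remain.
Put 57 GB in tape 2; 1 GB remain.
Put 34 GB in tape 1; 20 GB remain.
Put 21 GB in tape 3; 38 GB remain.
Put 21 GB in tape 3; 17 GB remain.
Final tapes: [146,34] [142,57] [141,21,21] [139] [134] [132] [124] [122] [110] [107] [107].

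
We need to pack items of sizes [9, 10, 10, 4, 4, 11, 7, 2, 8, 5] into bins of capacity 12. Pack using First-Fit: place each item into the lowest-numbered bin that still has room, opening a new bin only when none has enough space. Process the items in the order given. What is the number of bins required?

7

Put 9 in bin 1; 3 remain.
Put 10 in bin 2; 2 remain.
Put 10 in bin 3; 2 remain.
Put 4 in bin 4; 8 remain.
Put 4 in bin 4; 4 remain.
Put 11 in bin 5; 1 remain.
Put 7 in bin 6; 5 remain.
Put 2 in bin 1; 1 remain.
Put 8 in bin 7; 4 remain.
Put 5 in bin 6; 0 remain.
Final bins: [9,2] [10] [10] [4,4] [11] [7,5] [8].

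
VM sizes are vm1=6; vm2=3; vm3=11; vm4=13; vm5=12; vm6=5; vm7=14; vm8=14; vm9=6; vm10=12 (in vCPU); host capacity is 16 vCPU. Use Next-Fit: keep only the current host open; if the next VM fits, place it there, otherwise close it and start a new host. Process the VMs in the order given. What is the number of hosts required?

9

host 1: place vm1 (6 vCPU), 10 vCPU left
host 1: place vm2 (3 vCPU), 7 vCPU left
host 2: place vm3 (11 vCPU), 5 vCPU left
host 3: place vm4 (13 vCPU), 3 vCPU left
host 4: place vm5 (12 vCPU), 4 vCPU left
host 5: place vm6 (5 vCPU), 11 vCPU left
host 6: place vm7 (14 vCPU), 2 vCPU left
host 7: place vm8 (14 vCPU), 2 vCPU left
host 8: place vm9 (6 vCPU), 10 vCPU left
host 9: place vm10 (12 vCPU), 4 vCPU left
Final hosts: [6,3] [11] [13] [12] [5] [14] [14] [6] [12].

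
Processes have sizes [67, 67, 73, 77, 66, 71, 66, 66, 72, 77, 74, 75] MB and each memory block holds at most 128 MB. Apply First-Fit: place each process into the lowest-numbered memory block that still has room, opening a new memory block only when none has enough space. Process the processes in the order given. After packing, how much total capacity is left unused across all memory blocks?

685

67 MB → memory block 1 (remaining 61 MB)
67 MB → memory block 2 (remaining 61 MB)
73 MB → memory block 3 (remaining 55 MB)
77 MB → memory block 4 (remaining 51 MB)
66 MB → memory block 5 (remaining 62 MB)
71 MB → memory block 6 (remaining 57 MB)
66 MB → memory block 7 (remaining 62 MB)
66 MB → memory block 8 (remaining 62 MB)
72 MB → memory block 9 (remaining 56 MB)
77 MB → memory block 10 (remaining 51 MB)
74 MB → memory block 11 (remaining 54 MB)
75 MB → memory block 12 (remaining 53 MB)
12 memory blocks × 128 MB = 1536 MB; used 851 MB; unused 685 MB.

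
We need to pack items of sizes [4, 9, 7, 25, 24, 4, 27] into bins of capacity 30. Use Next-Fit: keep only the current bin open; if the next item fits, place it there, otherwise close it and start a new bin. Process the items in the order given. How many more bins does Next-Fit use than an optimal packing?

0

Next-Fit: [4,9,7] [25] [24,4] [27] → 4 bins.
Total size 100; any packing needs at least ⌈100/30⌉ = 4 bins.
So 4 is already optimal.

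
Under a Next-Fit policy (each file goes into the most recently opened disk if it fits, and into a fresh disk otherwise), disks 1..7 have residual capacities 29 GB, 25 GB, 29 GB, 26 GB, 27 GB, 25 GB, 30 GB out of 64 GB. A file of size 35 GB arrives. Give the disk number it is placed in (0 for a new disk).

Next-Fit only looks at disk 7, which has 30 GB free.
35 GB does not fit, so a new disk is opened.

0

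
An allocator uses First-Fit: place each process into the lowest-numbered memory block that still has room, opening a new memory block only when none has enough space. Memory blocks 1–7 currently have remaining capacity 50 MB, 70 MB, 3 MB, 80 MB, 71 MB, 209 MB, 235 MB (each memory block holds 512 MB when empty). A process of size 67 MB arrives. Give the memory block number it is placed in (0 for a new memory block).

Memory blocks with room: memory block 2 (70 MB), memory block 4 (80 MB), memory block 5 (71 MB), memory block 6 (209 MB), memory block 7 (235 MB).
The first with room is memory block 2.

2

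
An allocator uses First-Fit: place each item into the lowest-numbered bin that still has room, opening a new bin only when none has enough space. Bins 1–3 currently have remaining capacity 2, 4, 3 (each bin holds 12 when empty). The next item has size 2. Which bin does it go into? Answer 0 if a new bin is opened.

1

Bins with room: bin 1 (2), bin 2 (4), bin 3 (3).
The first with room is bin 1.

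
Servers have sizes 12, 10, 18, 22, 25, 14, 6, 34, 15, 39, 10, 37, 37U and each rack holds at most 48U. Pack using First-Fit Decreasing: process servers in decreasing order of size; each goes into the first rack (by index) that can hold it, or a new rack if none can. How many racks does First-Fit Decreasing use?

6 racks

Sorted descending: 39, 37, 37, 34, 25, 22, 18, 15, 14, 12, 10, 10, 6.
39U → rack 1 (remaining 9U)
37U → rack 2 (remaining 11U)
37U → rack 3 (remaining 11U)
34U → rack 4 (remaining 14U)
25U → rack 5 (remaining 23U)
22U → rack 5 (remaining 1U)
18U → rack 6 (remaining 30U)
15U → rack 6 (remaining 15U)
14U → rack 4 (remaining 0U)
12U → rack 6 (remaining 3U)
10U → rack 2 (remaining 1U)
10U → rack 3 (remaining 1U)
6U → rack 1 (remaining 3U)
Final racks: [39,6] [37,10] [37,10] [34,14] [25,22] [18,15,12].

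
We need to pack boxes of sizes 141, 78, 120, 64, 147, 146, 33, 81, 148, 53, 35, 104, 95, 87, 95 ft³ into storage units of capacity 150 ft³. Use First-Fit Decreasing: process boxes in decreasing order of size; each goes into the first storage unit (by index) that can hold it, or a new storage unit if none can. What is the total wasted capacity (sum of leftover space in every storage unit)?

Sorted descending: 148, 147, 146, 141, 120, 104, 95, 95, 87, 81, 78, 64, 53, 35, 33.
storage unit 1: place 148 ft³, 2 ft³ left
storage unit 2: place 147 ft³, 3 ft³ left
storage unit 3: place 146 ft³, 4 ft³ left
storage unit 4: place 141 ft³, 9 ft³ left
storage unit 5: place 120 ft³, 30 ft³ left
storage unit 6: place 104 ft³, 46 ft³ left
storage unit 7: place 95 ft³, 55 ft³ left
storage unit 8: place 95 ft³, 55 ft³ left
storage unit 9: place 87 ft³, 63 ft³ left
storage unit 10: place 81 ft³, 69 ft³ left
storage unit 11: place 78 ft³, 72 ft³ left
storage unit 10: place 64 ft³, 5 ft³ left
storage unit 7: place 53 ft³, 2 ft³ left
storage unit 6: place 35 ft³, 11 ft³ left
storage unit 8: place 33 ft³, 22 ft³ left
11 storage units × 150 ft³ = 1650 ft³; used 1427 ft³; unused 223 ft³.

223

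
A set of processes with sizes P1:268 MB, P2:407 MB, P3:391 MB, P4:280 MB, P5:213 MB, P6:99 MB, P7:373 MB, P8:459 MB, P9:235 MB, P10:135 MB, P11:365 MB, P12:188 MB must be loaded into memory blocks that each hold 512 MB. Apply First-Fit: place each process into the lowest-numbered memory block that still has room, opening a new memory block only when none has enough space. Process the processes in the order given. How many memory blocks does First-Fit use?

Put P1 (268 MB) in memory block 1; 244 MB remain.
Put P2 (407 MB) in memory block 2; 105 MB remain.
Put P3 (391 MB) in memory block 3; 121 MB remain.
Put P4 (280 MB) in memory block 4; 232 MB remain.
Put P5 (213 MB) in memory block 1; 31 MB remain.
Put P6 (99 MB) in memory block 2; 6 MB remain.
Put P7 (373 MB) in memory block 5; 139 MB remain.
Put P8 (459 MB) in memory block 6; 53 MB remain.
Put P9 (235 MB) in memory block 7; 277 MB remain.
Put P10 (135 MB) in memory block 4; 97 MB remain.
Put P11 (365 MB) in memory block 8; 147 MB remain.
Put P12 (188 MB) in memory block 7; 89 MB remain.

8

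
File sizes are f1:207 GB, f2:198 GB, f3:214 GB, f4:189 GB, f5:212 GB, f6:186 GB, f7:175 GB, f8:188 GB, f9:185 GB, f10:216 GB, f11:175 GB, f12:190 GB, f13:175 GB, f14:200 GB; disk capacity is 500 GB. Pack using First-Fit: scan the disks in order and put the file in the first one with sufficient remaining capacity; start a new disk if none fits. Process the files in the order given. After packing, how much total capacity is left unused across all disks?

disk 1: place f1 (207 GB), 293 GB left
disk 1: place f2 (198 GB), 95 GB left
disk 2: place f3 (214 GB), 286 GB left
disk 2: place f4 (189 GB), 97 GB left
disk 3: place f5 (212 GB), 288 GB left
disk 3: place f6 (186 GB), 102 GB left
disk 4: place f7 (175 GB), 325 GB left
disk 4: place f8 (188 GB), 137 GB left
disk 5: place f9 (185 GB), 315 GB left
disk 5: place f10 (216 GB), 99 GB left
disk 6: place f11 (175 GB), 325 GB left
disk 6: place f12 (190 GB), 135 GB left
disk 7: place f13 (175 GB), 325 GB left
disk 7: place f14 (200 GB), 125 GB left
7 disks × 500 GB = 3500 GB; used 2710 GB; unused 790 GB.

790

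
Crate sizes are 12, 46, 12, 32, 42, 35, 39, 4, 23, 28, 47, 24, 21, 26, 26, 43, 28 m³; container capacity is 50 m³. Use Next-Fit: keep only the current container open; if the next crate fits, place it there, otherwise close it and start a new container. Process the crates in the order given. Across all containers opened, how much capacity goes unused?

container 1: place 12 m³, 38 m³ left
container 2: place 46 m³, 4 m³ left
container 3: place 12 m³, 38 m³ left
container 3: place 32 m³, 6 m³ left
container 4: place 42 m³, 8 m³ left
container 5: place 35 m³, 15 m³ left
container 6: place 39 m³, 11 m³ left
container 6: place 4 m³, 7 m³ left
container 7: place 23 m³, 27 m³ left
container 8: place 28 m³, 22 m³ left
container 9: place 47 m³, 3 m³ left
container 10: place 24 m³, 26 m³ left
container 10: place 21 m³, 5 m³ left
container 11: place 26 m³, 24 m³ left
container 12: place 26 m³, 24 m³ left
container 13: place 43 m³, 7 m³ left
container 14: place 28 m³, 22 m³ left
14 containers × 50 m³ = 700 m³; used 488 m³; unused 212 m³.

212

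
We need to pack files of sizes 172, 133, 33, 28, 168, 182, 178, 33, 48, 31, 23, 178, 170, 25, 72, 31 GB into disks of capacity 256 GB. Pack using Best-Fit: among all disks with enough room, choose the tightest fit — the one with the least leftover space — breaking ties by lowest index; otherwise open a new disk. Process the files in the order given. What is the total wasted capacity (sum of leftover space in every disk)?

Put 172 GB in disk 1; 84 GB remain.
Put 133 GB in disk 2; 123 GB remain.
Put 33 GB in disk 1; 51 GB remain.
Put 28 GB in disk 1; 23 GB remain.
Put 168 GB in disk 3; 88 GB remain.
Put 182 GB in disk 4; 74 GB remain.
Put 178 GB in disk 5; 78 GB remain.
Put 33 GB in disk 4; 41 GB remain.
Put 48 GB in disk 5; 30 GB remain.
Put 31 GB in disk 4; 10 GB remain.
Put 23 GB in disk 1; 0 GB remain.
Put 178 GB in disk 6; 78 GB remain.
Put 170 GB in disk 7; 86 GB remain.
Put 25 GB in disk 5; 5 GB remain.
Put 72 GB in disk 6; 6 GB remain.
Put 31 GB in disk 7; 55 GB remain.
7 disks × 256 GB = 1792 GB; used 1505 GB; unused 287 GB.

287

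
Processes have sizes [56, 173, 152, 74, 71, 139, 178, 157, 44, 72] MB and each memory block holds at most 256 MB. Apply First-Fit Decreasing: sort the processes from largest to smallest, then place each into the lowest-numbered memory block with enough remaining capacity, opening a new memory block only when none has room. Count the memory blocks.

5 memory blocks

Sorted descending: 178, 173, 157, 152, 139, 74, 72, 71, 56, 44.
178 MB → memory block 1 (remaining 78 MB)
173 MB → memory block 2 (remaining 83 MB)
157 MB → memory block 3 (remaining 99 MB)
152 MB → memory block 4 (remaining 104 MB)
139 MB → memory block 5 (remaining 117 MB)
74 MB → memory block 1 (remaining 4 MB)
72 MB → memory block 2 (remaining 11 MB)
71 MB → memory block 3 (remaining 28 MB)
56 MB → memory block 4 (remaining 48 MB)
44 MB → memory block 4 (remaining 4 MB)
Final memory blocks: [178,74] [173,72] [157,71] [152,56,44] [139].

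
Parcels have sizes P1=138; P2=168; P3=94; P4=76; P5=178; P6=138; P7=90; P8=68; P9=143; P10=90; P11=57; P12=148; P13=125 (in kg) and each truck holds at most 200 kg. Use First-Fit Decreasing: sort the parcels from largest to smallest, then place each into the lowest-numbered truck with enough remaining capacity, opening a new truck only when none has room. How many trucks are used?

9

Sorted descending: 178, 168, 148, 143, 138, 138, 125, 94, 90, 90, 76, 68, 57.
truck 1: place 178 kg, 22 kg left
truck 2: place 168 kg, 32 kg left
truck 3: place 148 kg, 52 kg left
truck 4: place 143 kg, 57 kg left
truck 5: place 138 kg, 62 kg left
truck 6: place 138 kg, 62 kg left
truck 7: place 125 kg, 75 kg left
truck 8: place 94 kg, 106 kg left
truck 8: place 90 kg, 16 kg left
truck 9: place 90 kg, 110 kg left
truck 9: place 76 kg, 34 kg left
truck 7: place 68 kg, 7 kg left
truck 4: place 57 kg, 0 kg left
Final trucks: [178] [168] [148] [143,57] [138] [138] [125,68] [94,90] [90,76].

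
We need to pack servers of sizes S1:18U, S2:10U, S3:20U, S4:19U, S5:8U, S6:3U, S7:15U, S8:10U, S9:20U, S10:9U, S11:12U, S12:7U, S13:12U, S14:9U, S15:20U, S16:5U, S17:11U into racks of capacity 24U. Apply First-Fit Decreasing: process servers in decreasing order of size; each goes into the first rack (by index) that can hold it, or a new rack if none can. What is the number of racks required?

Sorted descending: 20, 20, 20, 19, 18, 15, 12, 12, 11, 10, 10, 9, 9, 8, 7, 5, 3.
20U → rack 1 (remaining 4U)
20U → rack 2 (remaining 4U)
20U → rack 3 (remaining 4U)
19U → rack 4 (remaining 5U)
18U → rack 5 (remaining 6U)
15U → rack 6 (remaining 9U)
12U → rack 7 (remaining 12U)
12U → rack 7 (remaining 0U)
11U → rack 8 (remaining 13U)
10U → rack 8 (remaining 3U)
10U → rack 9 (remaining 14U)
9U → rack 6 (remaining 0U)
9U → rack 9 (remaining 5U)
8U → rack 10 (remaining 16U)
7U → rack 10 (remaining 9U)
5U → rack 4 (remaining 0U)
3U → rack 1 (remaining 1U)

10 racks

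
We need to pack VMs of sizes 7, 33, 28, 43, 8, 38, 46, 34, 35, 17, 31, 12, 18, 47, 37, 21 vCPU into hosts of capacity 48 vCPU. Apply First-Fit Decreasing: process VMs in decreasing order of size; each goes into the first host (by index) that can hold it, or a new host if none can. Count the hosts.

Sorted descending: 47, 46, 43, 38, 37, 35, 34, 33, 31, 28, 21, 18, 17, 12, 8, 7.
Put 47 vCPU in host 1; 1 vCPU remain.
Put 46 vCPU in host 2; 2 vCPU remain.
Put 43 vCPU in host 3; 5 vCPU remain.
Put 38 vCPU in host 4; 10 vCPU remain.
Put 37 vCPU in host 5; 11 vCPU remain.
Put 35 vCPU in host 6; 13 vCPU remain.
Put 34 vCPU in host 7; 14 vCPU remain.
Put 33 vCPU in host 8; 15 vCPU remain.
Put 31 vCPU in host 9; 17 vCPU remain.
Put 28 vCPU in host 10; 20 vCPU remain.
Put 21 vCPU in host 11; 27 vCPU remain.
Put 18 vCPU in host 10; 2 vCPU remain.
Put 17 vCPU in host 9; 0 vCPU remain.
Put 12 vCPU in host 6; 1 vCPU remain.
Put 8 vCPU in host 4; 2 vCPU remain.
Put 7 vCPU in host 5; 4 vCPU remain.

11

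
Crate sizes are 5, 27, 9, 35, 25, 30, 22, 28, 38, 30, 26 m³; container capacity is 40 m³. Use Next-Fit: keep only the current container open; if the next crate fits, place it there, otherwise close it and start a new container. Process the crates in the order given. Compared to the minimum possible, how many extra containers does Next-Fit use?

1

Next-Fit: [5,27] [9] [35] [25] [30] [22] [28] [38] [30] [26] → 10 containers.
9 crates exceed 20 m³ (half the capacity), and no two of those can share a container, so at least 9 containers are needed.
An optimal packing achieves that bound: [38] [35,5] [30,9] [30] [28] [27] [26] [25] [22] → 9 containers.
Excess: 10 − 9 = 1.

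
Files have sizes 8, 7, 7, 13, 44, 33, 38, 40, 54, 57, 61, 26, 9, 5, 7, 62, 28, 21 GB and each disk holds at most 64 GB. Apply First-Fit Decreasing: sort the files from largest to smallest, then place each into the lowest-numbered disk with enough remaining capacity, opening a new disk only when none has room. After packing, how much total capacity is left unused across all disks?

56

Sorted descending: 62, 61, 57, 54, 44, 40, 38, 33, 28, 26, 21, 13, 9, 8, 7, 7, 7, 5.
disk 1: place 62 GB, 2 GB left
disk 2: place 61 GB, 3 GB left
disk 3: place 57 GB, 7 GB left
disk 4: place 54 GB, 10 GB left
disk 5: place 44 GB, 20 GB left
disk 6: place 40 GB, 24 GB left
disk 7: place 38 GB, 26 GB left
disk 8: place 33 GB, 31 GB left
disk 8: place 28 GB, 3 GB left
disk 7: place 26 GB, 0 GB left
disk 6: place 21 GB, 3 GB left
disk 5: place 13 GB, 7 GB left
disk 4: place 9 GB, 1 GB left
disk 9: place 8 GB, 56 GB left
disk 3: place 7 GB, 0 GB left
disk 5: place 7 GB, 0 GB left
disk 9: place 7 GB, 49 GB left
disk 9: place 5 GB, 44 GB left
9 disks × 64 GB = 576 GB; used 520 GB; unused 56 GB.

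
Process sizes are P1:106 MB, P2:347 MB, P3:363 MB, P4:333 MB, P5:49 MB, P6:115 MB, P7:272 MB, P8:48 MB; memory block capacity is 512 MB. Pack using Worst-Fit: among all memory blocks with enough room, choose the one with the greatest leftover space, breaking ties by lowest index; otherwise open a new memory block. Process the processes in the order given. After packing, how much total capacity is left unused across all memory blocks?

P1 (106 MB) → memory block 1 (remaining 406 MB)
P2 (347 MB) → memory block 1 (remaining 59 MB)
P3 (363 MB) → memory block 2 (remaining 149 MB)
P4 (333 MB) → memory block 3 (remaining 179 MB)
P5 (49 MB) → memory block 3 (remaining 130 MB)
P6 (115 MB) → memory block 2 (remaining 34 MB)
P7 (272 MB) → memory block 4 (remaining 240 MB)
P8 (48 MB) → memory block 4 (remaining 192 MB)
4 memory blocks × 512 MB = 2048 MB; used 1633 MB; unused 415 MB.

415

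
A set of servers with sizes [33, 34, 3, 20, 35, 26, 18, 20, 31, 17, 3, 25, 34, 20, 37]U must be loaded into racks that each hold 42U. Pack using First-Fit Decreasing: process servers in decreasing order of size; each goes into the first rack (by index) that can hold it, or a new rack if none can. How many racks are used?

Sorted descending: 37, 35, 34, 34, 33, 31, 26, 25, 20, 20, 20, 18, 17, 3, 3.
rack 1: place 37U, 5U left
rack 2: place 35U, 7U left
rack 3: place 34U, 8U left
rack 4: place 34U, 8U left
rack 5: place 33U, 9U left
rack 6: place 31U, 11U left
rack 7: place 26U, 16U left
rack 8: place 25U, 17U left
rack 9: place 20U, 22U left
rack 9: place 20U, 2U left
rack 10: place 20U, 22U left
rack 10: place 18U, 4U left
rack 8: place 17U, 0U left
rack 1: place 3U, 2U left
rack 2: place 3U, 4U left

10 racks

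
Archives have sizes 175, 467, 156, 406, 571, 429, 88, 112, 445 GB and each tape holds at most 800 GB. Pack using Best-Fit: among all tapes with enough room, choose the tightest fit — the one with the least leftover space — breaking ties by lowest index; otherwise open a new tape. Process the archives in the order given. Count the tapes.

5

175 GB → tape 1 (remaining 625 GB)
467 GB → tape 1 (remaining 158 GB)
156 GB → tape 1 (remaining 2 GB)
406 GB → tape 2 (remaining 394 GB)
571 GB → tape 3 (remaining 229 GB)
429 GB → tape 4 (remaining 371 GB)
88 GB → tape 3 (remaining 141 GB)
112 GB → tape 3 (remaining 29 GB)
445 GB → tape 5 (remaining 355 GB)
Final tapes: [175,467,156] [406] [571,88,112] [429] [445].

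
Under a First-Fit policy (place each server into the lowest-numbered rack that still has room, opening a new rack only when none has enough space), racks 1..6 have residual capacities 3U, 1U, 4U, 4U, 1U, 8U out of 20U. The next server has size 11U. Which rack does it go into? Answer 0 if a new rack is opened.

0

No rack has ≥ 11U free, so a new rack is opened.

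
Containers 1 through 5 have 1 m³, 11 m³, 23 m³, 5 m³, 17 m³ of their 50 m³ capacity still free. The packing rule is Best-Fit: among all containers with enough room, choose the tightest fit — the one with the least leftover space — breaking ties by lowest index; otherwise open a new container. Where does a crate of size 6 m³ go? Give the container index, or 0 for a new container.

Containers with room: container 2 (11 m³), container 3 (23 m³), container 5 (17 m³).
Tightest fit is container 2 with 11 m³ free.

2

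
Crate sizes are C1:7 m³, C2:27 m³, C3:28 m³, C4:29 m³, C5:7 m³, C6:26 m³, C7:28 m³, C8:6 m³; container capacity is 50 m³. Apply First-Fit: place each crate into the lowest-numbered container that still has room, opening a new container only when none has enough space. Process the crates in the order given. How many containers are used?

5 containers

C1 (7 m³) → container 1 (remaining 43 m³)
C2 (27 m³) → container 1 (remaining 16 m³)
C3 (28 m³) → container 2 (remaining 22 m³)
C4 (29 m³) → container 3 (remaining 21 m³)
C5 (7 m³) → container 1 (remaining 9 m³)
C6 (26 m³) → container 4 (remaining 24 m³)
C7 (28 m³) → container 5 (remaining 22 m³)
C8 (6 m³) → container 1 (remaining 3 m³)
Final containers: [7,27,7,6] [28] [29] [26] [28].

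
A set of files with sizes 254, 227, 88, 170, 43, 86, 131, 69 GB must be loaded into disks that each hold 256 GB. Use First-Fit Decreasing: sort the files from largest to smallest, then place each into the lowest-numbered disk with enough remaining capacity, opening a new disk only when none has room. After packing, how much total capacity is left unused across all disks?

212

Sorted descending: 254, 227, 170, 131, 88, 86, 69, 43.
254 GB → disk 1 (remaining 2 GB)
227 GB → disk 2 (remaining 29 GB)
170 GB → disk 3 (remaining 86 GB)
131 GB → disk 4 (remaining 125 GB)
88 GB → disk 4 (remaining 37 GB)
86 GB → disk 3 (remaining 0 GB)
69 GB → disk 5 (remaining 187 GB)
43 GB → disk 5 (remaining 144 GB)
5 disks × 256 GB = 1280 GB; used 1068 GB; unused 212 GB.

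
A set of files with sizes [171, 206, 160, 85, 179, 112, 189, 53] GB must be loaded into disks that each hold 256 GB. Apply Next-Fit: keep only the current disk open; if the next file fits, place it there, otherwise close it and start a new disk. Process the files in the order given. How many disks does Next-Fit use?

6

Put 171 GB in disk 1; 85 GB remain.
Put 206 GB in disk 2; 50 GB remain.
Put 160 GB in disk 3; 96 GB remain.
Put 85 GB in disk 3; 11 GB remain.
Put 179 GB in disk 4; 77 GB remain.
Put 112 GB in disk 5; 144 GB remain.
Put 189 GB in disk 6; 67 GB remain.
Put 53 GB in disk 6; 14 GB remain.
Final disks: [171] [206] [160,85] [179] [112] [189,53].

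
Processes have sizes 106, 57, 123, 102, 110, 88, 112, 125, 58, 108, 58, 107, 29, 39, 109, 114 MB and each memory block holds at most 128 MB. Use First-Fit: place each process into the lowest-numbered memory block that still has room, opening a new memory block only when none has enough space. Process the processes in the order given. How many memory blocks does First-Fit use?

13

Put 106 MB in memory block 1; 22 MB remain.
Put 57 MB in memory block 2; 71 MB remain.
Put 123 MB in memory block 3; 5 MB remain.
Put 102 MB in memory block 4; 26 MB remain.
Put 110 MB in memory block 5; 18 MB remain.
Put 88 MB in memory block 6; 40 MB remain.
Put 112 MB in memory block 7; 16 MB remain.
Put 125 MB in memory block 8; 3 MB remain.
Put 58 MB in memory block 2; 13 MB remain.
Put 108 MB in memory block 9; 20 MB remain.
Put 58 MB in memory block 10; 70 MB remain.
Put 107 MB in memory block 11; 21 MB remain.
Put 29 MB in memory block 6; 11 MB remain.
Put 39 MB in memory block 10; 31 MB remain.
Put 109 MB in memory block 12; 19 MB remain.
Put 114 MB in memory block 13; 14 MB remain.
Final memory blocks: [106] [57,58] [123] [102] [110] [88,29] [112] [125] [108] [58,39] [107] [109] [114].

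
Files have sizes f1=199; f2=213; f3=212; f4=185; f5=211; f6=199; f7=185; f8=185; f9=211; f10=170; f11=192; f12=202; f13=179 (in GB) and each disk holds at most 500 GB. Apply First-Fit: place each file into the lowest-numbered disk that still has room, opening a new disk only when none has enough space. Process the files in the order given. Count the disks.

Put f1 (199 GB) in disk 1; 301 GB remain.
Put f2 (213 GB) in disk 1; 88 GB remain.
Put f3 (212 GB) in disk 2; 288 GB remain.
Put f4 (185 GB) in disk 2; 103 GB remain.
Put f5 (211 GB) in disk 3; 289 GB remain.
Put f6 (199 GB) in disk 3; 90 GB remain.
Put f7 (185 GB) in disk 4; 315 GB remain.
Put f8 (185 GB) in disk 4; 130 GB remain.
Put f9 (211 GB) in disk 5; 289 GB remain.
Put f10 (170 GB) in disk 5; 119 GB remain.
Put f11 (192 GB) in disk 6; 308 GB remain.
Put f12 (202 GB) in disk 6; 106 GB remain.
Put f13 (179 GB) in disk 7; 321 GB remain.

7 disks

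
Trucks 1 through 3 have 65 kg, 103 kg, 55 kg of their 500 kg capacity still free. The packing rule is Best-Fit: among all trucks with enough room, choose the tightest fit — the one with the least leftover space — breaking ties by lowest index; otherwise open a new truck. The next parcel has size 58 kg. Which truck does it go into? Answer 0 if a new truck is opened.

1

Trucks with room: truck 1 (65 kg), truck 2 (103 kg).
Tightest fit is truck 1 with 65 kg free.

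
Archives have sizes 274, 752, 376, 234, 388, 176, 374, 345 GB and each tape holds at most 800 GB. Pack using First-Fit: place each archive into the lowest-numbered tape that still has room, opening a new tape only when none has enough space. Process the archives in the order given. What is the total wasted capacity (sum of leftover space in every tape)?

281

tape 1: place 274 GB, 526 GB left
tape 2: place 752 GB, 48 GB left
tape 1: place 376 GB, 150 GB left
tape 3: place 234 GB, 566 GB left
tape 3: place 388 GB, 178 GB left
tape 3: place 176 GB, 2 GB left
tape 4: place 374 GB, 426 GB left
tape 4: place 345 GB, 81 GB left
4 tapes × 800 GB = 3200 GB; used 2919 GB; unused 281 GB.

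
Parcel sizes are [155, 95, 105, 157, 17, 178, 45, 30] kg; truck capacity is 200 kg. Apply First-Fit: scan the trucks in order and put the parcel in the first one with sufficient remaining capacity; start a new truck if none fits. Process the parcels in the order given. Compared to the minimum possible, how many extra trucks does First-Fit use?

1

First-Fit: [155,17] [95,105] [157,30] [178] [45] → 5 trucks.
Total size 782 kg; any packing needs at least ⌈782/200⌉ = 4 trucks.
An optimal packing achieves that bound: [178,17] [157,30] [155,45] [105,95] → 4 trucks.
Excess: 5 − 4 = 1.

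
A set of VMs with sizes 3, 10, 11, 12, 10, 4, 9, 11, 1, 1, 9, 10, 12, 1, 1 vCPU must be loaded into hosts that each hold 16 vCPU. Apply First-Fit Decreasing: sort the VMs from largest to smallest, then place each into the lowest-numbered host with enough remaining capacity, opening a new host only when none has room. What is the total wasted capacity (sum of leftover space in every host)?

Sorted descending: 12, 12, 11, 11, 10, 10, 10, 9, 9, 4, 3, 1, 1, 1, 1.
12 vCPU → host 1 (remaining 4 vCPU)
12 vCPU → host 2 (remaining 4 vCPU)
11 vCPU → host 3 (remaining 5 vCPU)
11 vCPU → host 4 (remaining 5 vCPU)
10 vCPU → host 5 (remaining 6 vCPU)
10 vCPU → host 6 (remaining 6 vCPU)
10 vCPU → host 7 (remaining 6 vCPU)
9 vCPU → host 8 (remaining 7 vCPU)
9 vCPU → host 9 (remaining 7 vCPU)
4 vCPU → host 1 (remaining 0 vCPU)
3 vCPU → host 2 (remaining 1 vCPU)
1 vCPU → host 2 (remaining 0 vCPU)
1 vCPU → host 3 (remaining 4 vCPU)
1 vCPU → host 3 (remaining 3 vCPU)
1 vCPU → host 3 (remaining 2 vCPU)
9 hosts × 16 vCPU = 144 vCPU; used 105 vCPU; unused 39 vCPU.

39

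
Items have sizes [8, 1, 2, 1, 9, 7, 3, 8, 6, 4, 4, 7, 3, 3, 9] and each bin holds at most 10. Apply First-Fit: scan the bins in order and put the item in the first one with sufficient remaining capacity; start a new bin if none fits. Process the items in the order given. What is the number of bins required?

9

8 → bin 1 (remaining 2)
1 → bin 1 (remaining 1)
2 → bin 2 (remaining 8)
1 → bin 1 (remaining 0)
9 → bin 3 (remaining 1)
7 → bin 2 (remaining 1)
3 → bin 4 (remaining 7)
8 → bin 5 (remaining 2)
6 → bin 4 (remaining 1)
4 → bin 6 (remaining 6)
4 → bin 6 (remaining 2)
7 → bin 7 (remaining 3)
3 → bin 7 (remaining 0)
3 → bin 8 (remaining 7)
9 → bin 9 (remaining 1)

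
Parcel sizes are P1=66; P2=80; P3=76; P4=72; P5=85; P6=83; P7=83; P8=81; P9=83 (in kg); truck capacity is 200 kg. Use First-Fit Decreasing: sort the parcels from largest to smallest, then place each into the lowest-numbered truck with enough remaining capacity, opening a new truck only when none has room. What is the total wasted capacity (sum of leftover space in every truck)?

291

Sorted descending: 85, 83, 83, 83, 81, 80, 76, 72, 66.
85 kg → truck 1 (remaining 115 kg)
83 kg → truck 1 (remaining 32 kg)
83 kg → truck 2 (remaining 117 kg)
83 kg → truck 2 (remaining 34 kg)
81 kg → truck 3 (remaining 119 kg)
80 kg → truck 3 (remaining 39 kg)
76 kg → truck 4 (remaining 124 kg)
72 kg → truck 4 (remaining 52 kg)
66 kg → truck 5 (remaining 134 kg)
5 trucks × 200 kg = 1000 kg; used 709 kg; unused 291 kg.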